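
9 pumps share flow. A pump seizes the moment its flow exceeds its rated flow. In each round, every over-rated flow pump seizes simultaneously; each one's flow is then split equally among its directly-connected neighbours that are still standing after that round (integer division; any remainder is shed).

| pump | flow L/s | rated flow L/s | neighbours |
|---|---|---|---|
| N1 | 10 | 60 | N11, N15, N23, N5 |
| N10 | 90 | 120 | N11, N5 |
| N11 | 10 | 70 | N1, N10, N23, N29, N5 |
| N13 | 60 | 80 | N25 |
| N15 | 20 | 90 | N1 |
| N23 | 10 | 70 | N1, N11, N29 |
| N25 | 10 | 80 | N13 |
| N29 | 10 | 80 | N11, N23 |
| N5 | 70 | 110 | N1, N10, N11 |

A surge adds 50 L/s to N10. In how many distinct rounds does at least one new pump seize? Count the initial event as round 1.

5

Round 1 — N10 at 140 > 120. N10 seizes.
  N10 sheds 140 L/s to N11, N5: 70 each.
    N11: 10+70 = 80 > 70
    N5: 70+70 = 140 > 110
Round 2 — N11, N5 seize.
  N11 sheds 80 L/s to N1, N23, N29: 26 each (2 lost).
    N1: 10+26 = 36 ≤ 60
    N23: 10+26 = 36 ≤ 70
    N29: 10+26 = 36 ≤ 80
  N5 sheds 140 L/s to N1: 140 each.
    N1: 36+140 = 176 > 60
Round 3 — N1 seizes.
  N1 sheds 176 L/s to N15, N23: 88 each.
    N15: 20+88 = 108 > 90
    N23: 36+88 = 124 > 70
Round 4 — N15, N23 seize.
  N15 sheds 108 L/s: no online neighbours, lost.
  N23 sheds 124 L/s to N29: 124 each.
    N29: 36+124 = 160 > 80
Round 5 — N29 seizes.
  N29 sheds 160 L/s: no online neighbours, lost.
No further seizures.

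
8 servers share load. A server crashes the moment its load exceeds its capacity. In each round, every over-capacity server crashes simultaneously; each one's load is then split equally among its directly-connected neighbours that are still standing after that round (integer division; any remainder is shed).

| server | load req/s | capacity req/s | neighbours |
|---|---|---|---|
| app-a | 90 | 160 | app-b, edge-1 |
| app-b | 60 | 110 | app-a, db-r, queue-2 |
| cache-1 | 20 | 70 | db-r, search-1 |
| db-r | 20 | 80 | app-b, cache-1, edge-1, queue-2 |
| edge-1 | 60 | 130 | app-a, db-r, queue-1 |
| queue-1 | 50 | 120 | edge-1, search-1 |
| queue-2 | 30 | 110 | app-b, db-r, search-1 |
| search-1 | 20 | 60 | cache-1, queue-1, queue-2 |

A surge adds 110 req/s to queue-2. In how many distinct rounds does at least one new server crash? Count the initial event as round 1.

Round 1 — queue-2 at 140 > 110. queue-2 crashes.
  queue-2 sheds 140 req/s to app-b, db-r, search-1: 46 each (2 lost).
    app-b: 60+46 = 106 ≤ 110
    db-r: 20+46 = 66 ≤ 80
    search-1: 20+46 = 66 > 60
Round 2 — search-1 crashes.
  search-1 sheds 66 req/s to cache-1, queue-1: 33 each.
    cache-1: 20+33 = 53 ≤ 70
    queue-1: 50+33 = 83 ≤ 120
No further crashes.

2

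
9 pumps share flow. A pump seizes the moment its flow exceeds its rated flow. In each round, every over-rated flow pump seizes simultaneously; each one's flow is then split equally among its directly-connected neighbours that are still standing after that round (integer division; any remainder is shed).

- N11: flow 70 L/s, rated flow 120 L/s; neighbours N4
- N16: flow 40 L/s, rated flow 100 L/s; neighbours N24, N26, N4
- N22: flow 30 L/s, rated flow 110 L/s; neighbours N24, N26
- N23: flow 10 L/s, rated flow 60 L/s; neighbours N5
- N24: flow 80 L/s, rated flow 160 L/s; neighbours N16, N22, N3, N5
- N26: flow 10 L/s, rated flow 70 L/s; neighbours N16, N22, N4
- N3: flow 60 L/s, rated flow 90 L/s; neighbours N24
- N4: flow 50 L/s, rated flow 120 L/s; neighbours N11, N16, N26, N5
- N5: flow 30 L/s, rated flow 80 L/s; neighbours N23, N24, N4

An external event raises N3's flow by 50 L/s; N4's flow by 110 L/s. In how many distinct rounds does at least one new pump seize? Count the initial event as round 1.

Round 1 — N3 at 110 > 90; N4 at 160 > 120. N3, N4 seize.
  N3 sheds 110 L/s to N24: 110 each.
    N24: 80+110 = 190 > 160
  N4 sheds 160 L/s to N11, N16, N26, N5: 40 each.
    N11: 70+40 = 110 ≤ 120
    N16: 40+40 = 80 ≤ 100
    N26: 10+40 = 50 ≤ 70
    N5: 30+40 = 70 ≤ 80
Round 2 — N24 seizes.
  N24 sheds 190 L/s to N16, N22, N5: 63 each (1 lost).
    N16: 80+63 = 143 > 100
    N22: 30+63 = 93 ≤ 110
    N5: 70+63 = 133 > 80
Round 3 — N16, N5 seize.
  N16 sheds 143 L/s to N26: 143 each.
    N26: 50+143 = 193 > 70
  N5 sheds 133 L/s to N23: 133 each.
    N23: 10+133 = 143 > 60
Round 4 — N23, N26 seize.
  N23 sheds 143 L/s: no online neighbours, lost.
  N26 sheds 193 L/s to N22: 193 each.
    N22: 93+193 = 286 > 110
Round 5 — N22 seizes.
  N22 sheds 286 L/s: no online neighbours, lost.
No further seizures.

5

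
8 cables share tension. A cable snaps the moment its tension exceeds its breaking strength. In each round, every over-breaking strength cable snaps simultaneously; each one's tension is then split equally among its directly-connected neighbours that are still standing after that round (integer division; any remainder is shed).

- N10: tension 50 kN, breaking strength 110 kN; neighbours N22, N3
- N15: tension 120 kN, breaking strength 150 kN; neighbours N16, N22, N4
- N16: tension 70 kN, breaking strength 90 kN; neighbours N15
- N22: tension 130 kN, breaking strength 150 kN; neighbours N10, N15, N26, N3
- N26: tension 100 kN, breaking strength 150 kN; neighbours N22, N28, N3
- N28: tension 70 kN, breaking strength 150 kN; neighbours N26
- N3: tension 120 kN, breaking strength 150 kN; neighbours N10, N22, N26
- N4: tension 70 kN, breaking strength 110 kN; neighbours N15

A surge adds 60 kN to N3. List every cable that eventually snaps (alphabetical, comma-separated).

N10, N15, N16, N22, N26, N28, N3, N4

Round 1 — N3 at 180 > 150. N3 snaps.
  N3 sheds 180 kN to N10, N22, N26: 60 each.
    N10: 50+60 = 110 ≤ 110
    N22: 130+60 = 190 > 150
    N26: 100+60 = 160 > 150
Round 2 — N22, N26 snap.
  N22 sheds 190 kN to N10, N15: 95 each.
    N10: 110+95 = 205 > 110
    N15: 120+95 = 215 > 150
  N26 sheds 160 kN to N28: 160 each.
    N28: 70+160 = 230 > 150
Round 3 — N10, N15, N28 snap.
  N10 sheds 205 kN: no online neighbours, lost.
  N15 sheds 215 kN to N16, N4: 107 each (1 lost).
    N16: 70+107 = 177 > 90
    N4: 70+107 = 177 > 110
  N28 sheds 230 kN: no online neighbours, lost.
Round 4 — N16, N4 snap.
  N16 sheds 177 kN: no online neighbours, lost.
  N4 sheds 177 kN: no online neighbours, lost.
No further breaks.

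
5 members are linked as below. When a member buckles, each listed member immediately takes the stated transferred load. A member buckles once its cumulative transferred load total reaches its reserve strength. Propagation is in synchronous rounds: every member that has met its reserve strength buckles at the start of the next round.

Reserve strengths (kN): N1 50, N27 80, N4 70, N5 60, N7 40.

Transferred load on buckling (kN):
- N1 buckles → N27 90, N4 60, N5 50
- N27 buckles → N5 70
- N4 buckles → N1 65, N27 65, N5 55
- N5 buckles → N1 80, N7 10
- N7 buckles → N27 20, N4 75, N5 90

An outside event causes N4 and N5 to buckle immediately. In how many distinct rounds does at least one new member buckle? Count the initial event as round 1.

3

Round 1 — N4, N5 buckle (initial).
  N1: +65+80 → 145 ≥ 50
  N27: +65 → 65 < 80
  N7: +10 → 10 < 40
Round 2 — N1 buckles.
  N27: +90 → 155 ≥ 80
Round 3 — N27 buckles.
No further bucklings.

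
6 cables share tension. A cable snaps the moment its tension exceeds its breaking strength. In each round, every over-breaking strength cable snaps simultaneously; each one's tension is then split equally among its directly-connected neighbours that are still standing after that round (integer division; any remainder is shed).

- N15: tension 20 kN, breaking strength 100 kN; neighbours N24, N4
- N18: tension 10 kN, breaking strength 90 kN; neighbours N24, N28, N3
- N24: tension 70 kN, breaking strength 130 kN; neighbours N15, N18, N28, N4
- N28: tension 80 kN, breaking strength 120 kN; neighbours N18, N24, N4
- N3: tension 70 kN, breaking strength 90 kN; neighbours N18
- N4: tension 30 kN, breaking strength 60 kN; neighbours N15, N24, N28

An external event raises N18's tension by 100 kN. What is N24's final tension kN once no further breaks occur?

106

Round 1 — N18 at 110 > 90. N18 snaps.
  N18 sheds 110 kN to N24, N28, N3: 36 each (2 lost).
    N24: 70+36 = 106 ≤ 130
    N28: 80+36 = 116 ≤ 120
    N3: 70+36 = 106 > 90
Round 2 — N3 snaps.
  N3 sheds 106 kN: no online neighbours, lost.
No further breaks.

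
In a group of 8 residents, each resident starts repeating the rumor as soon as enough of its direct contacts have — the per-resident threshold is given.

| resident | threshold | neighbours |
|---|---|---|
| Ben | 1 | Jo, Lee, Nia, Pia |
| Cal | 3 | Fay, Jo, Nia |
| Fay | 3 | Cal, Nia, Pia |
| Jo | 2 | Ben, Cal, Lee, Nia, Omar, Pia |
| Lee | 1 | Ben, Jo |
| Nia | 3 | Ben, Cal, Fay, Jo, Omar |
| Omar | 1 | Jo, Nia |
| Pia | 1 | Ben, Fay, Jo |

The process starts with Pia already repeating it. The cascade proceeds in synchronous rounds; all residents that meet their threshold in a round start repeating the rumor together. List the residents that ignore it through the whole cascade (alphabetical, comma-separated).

Round 1 — Pia starts repeating the rumor (initial).
Round 2 — checking thresholds:
  Ben: 1 of 4 neighbours ≥ 1, starts repeating the rumor.
  Fay: 1 of 3 neighbours < 3, below threshold.
  Jo: 1 of 6 neighbours < 2, below threshold.
Round 3 — checking thresholds:
  Fay: 1 of 3 neighbours < 3, below threshold.
  Jo: 2 of 6 neighbours ≥ 2, starts repeating the rumor.
  Lee: 1 of 2 neighbours ≥ 1, starts repeating the rumor.
  Nia: 1 of 5 neighbours < 3, below threshold.
Round 4 — checking thresholds:
  Cal: 1 of 3 neighbours < 3, below threshold.
  Fay: 1 of 3 neighbours < 3, below threshold.
  Nia: 2 of 5 neighbours < 3, below threshold.
  Omar: 1 of 2 neighbours ≥ 1, starts repeating the rumor.
Round 5 — checking thresholds:
  Cal: 1 of 3 neighbours < 3, below threshold.
  Fay: 1 of 3 neighbours < 3, below threshold.
  Nia: 3 of 5 neighbours ≥ 3, starts repeating the rumor.
Round 6 — no new spreads; cascade stops.

Cal, Fay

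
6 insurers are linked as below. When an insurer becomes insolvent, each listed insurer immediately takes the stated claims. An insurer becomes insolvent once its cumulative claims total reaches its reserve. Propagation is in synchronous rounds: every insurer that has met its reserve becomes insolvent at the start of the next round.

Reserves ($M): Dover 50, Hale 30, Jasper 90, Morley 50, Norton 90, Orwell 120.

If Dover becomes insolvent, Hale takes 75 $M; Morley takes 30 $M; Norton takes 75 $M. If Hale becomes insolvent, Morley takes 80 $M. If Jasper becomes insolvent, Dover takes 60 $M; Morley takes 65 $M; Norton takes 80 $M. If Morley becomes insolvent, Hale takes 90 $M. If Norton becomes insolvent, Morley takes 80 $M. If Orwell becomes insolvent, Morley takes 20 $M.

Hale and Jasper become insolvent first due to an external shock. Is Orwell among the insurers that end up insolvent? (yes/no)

Round 1 — Hale, Jasper become insolvent (initial).
  Dover: +60 → 60 ≥ 50
  Morley: +80+65 → 145 ≥ 50
  Norton: +80 → 80 < 90
Round 2 — Dover, Morley become insolvent.
  Norton: +75 → 155 ≥ 90
Round 3 — Norton becomes insolvent.
No further insolvencies.

no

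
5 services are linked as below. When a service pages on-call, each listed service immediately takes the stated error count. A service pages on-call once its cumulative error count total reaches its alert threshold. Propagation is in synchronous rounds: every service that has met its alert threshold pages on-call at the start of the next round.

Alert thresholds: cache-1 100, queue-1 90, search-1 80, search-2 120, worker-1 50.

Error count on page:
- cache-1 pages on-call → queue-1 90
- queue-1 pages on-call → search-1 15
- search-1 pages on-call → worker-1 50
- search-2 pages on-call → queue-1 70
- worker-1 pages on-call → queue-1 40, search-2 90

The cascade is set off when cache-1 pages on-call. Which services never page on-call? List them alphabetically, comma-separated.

search-1, search-2, worker-1

Round 1 — cache-1 pages on-call (initial).
  queue-1: +90 → 90 ≥ 90
Round 2 — queue-1 pages on-call.
  search-1: +15 → 15 < 80
No further pages.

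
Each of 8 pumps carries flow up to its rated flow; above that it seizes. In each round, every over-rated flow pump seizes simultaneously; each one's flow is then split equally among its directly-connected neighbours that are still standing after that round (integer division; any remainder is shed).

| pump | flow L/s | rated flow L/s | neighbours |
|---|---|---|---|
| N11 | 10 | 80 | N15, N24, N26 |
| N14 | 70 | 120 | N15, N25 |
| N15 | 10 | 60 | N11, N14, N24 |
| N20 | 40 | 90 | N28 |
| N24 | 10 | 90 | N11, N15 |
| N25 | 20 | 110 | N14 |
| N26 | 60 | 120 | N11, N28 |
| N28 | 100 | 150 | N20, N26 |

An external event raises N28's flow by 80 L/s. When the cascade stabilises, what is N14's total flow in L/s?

Round 1 — N28 at 180 > 150. N28 seizes.
  N28 sheds 180 L/s to N20, N26: 90 each.
    N20: 40+90 = 130 > 90
    N26: 60+90 = 150 > 120
Round 2 — N20, N26 seize.
  N20 sheds 130 L/s: no online neighbours, lost.
  N26 sheds 150 L/s to N11: 150 each.
    N11: 10+150 = 160 > 80
Round 3 — N11 seizes.
  N11 sheds 160 L/s to N15, N24: 80 each.
    N15: 10+80 = 90 > 60
    N24: 10+80 = 90 ≤ 90
Round 4 — N15 seizes.
  N15 sheds 90 L/s to N14, N24: 45 each.
    N14: 70+45 = 115 ≤ 120
    N24: 90+45 = 135 > 90
Round 5 — N24 seizes.
  N24 sheds 135 L/s: no online neighbours, lost.
No further seizures.

115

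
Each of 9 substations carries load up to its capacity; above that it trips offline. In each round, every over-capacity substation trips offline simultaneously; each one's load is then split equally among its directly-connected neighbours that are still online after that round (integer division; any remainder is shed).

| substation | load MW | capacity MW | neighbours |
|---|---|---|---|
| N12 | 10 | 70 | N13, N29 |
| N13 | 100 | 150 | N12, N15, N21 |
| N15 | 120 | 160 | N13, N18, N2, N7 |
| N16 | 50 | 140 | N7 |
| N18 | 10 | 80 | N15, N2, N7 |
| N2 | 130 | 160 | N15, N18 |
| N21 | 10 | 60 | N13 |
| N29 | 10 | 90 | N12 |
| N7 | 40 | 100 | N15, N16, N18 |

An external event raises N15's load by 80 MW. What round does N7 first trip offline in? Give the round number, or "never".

Round 1 — N15 at 200 > 160. N15 trips offline.
  N15 sheds 200 MW to N13, N18, N2, N7: 50 each.
    N13: 100+50 = 150 ≤ 150
    N18: 10+50 = 60 ≤ 80
    N2: 130+50 = 180 > 160
    N7: 40+50 = 90 ≤ 100
Round 2 — N2 trips offline.
  N2 sheds 180 MW to N18: 180 each.
    N18: 60+180 = 240 > 80
Round 3 — N18 trips offline.
  N18 sheds 240 MW to N7: 240 each.
    N7: 90+240 = 330 > 100
Round 4 — N7 trips offline.
  N7 sheds 330 MW to N16: 330 each.
    N16: 50+330 = 380 > 140
Round 5 — N16 trips offline.
  N16 sheds 380 MW: no online neighbours, lost.
No further trips.

4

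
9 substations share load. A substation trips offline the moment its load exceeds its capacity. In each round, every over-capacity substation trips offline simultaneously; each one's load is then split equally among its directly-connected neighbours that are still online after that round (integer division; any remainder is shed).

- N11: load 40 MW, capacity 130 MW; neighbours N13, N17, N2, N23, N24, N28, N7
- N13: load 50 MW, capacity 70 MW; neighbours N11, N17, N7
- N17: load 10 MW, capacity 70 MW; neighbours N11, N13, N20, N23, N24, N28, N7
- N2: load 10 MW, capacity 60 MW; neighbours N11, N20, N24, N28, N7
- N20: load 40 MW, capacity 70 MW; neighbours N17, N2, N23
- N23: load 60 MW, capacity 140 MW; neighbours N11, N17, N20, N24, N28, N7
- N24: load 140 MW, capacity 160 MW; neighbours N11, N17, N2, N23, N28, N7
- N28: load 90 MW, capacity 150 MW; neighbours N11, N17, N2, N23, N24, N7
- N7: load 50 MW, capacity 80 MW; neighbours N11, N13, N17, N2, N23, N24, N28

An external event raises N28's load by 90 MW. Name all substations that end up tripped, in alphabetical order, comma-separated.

N11, N13, N17, N2, N20, N23, N24, N28, N7

Round 1 — N28 at 180 > 150. N28 trips offline.
  N28 sheds 180 MW to N11, N17, N2, N23, N24, N7: 30 each.
    N11: 40+30 = 70 ≤ 130
    N17: 10+30 = 40 ≤ 70
    N2: 10+30 = 40 ≤ 60
    N23: 60+30 = 90 ≤ 140
    N24: 140+30 = 170 > 160
    N7: 50+30 = 80 ≤ 80
Round 2 — N24 trips offline.
  N24 sheds 170 MW to N11, N17, N2, N23, N7: 34 each.
    N11: 70+34 = 104 ≤ 130
    N17: 40+34 = 74 > 70
    N2: 40+34 = 74 > 60
    N23: 90+34 = 124 ≤ 140
    N7: 80+34 = 114 > 80
Round 3 — N17, N2, N7 trip offline.
  N17 sheds 74 MW to N11, N13, N20, N23: 18 each (2 lost).
    N11: 104+18 = 122 ≤ 130
    N13: 50+18 = 68 ≤ 70
    N20: 40+18 = 58 ≤ 70
    N23: 124+18 = 142 > 140
  N2 sheds 74 MW to N11, N20: 37 each.
    N11: 122+37 = 159 > 130
    N20: 58+37 = 95 > 70
  N7 sheds 114 MW to N11, N13, N23: 38 each.
    N11: 159+38 = 197 > 130
    N13: 68+38 = 106 > 70
    N23: 142+38 = 180 > 140
Round 4 — N11, N13, N20, N23 trip offline.
  N11 sheds 197 MW: no online neighbours, lost.
  N13 sheds 106 MW: no online neighbours, lost.
  N20 sheds 95 MW: no online neighbours, lost.
  N23 sheds 180 MW: no online neighbours, lost.
No further trips.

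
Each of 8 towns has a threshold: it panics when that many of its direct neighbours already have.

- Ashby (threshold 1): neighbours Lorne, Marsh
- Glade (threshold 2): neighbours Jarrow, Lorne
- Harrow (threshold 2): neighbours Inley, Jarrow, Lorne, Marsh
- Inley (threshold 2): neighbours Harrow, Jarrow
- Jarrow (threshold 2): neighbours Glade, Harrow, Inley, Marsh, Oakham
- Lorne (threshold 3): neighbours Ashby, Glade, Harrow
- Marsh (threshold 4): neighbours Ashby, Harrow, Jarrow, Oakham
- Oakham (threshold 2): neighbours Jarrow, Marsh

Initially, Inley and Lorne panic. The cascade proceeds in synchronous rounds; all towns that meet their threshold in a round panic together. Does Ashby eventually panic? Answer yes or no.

yes

Round 1 — Inley, Lorne panic (initial).
Round 2 — checking thresholds:
  Ashby: 1 of 2 neighbours ≥ 1, panics.
  Glade: 1 of 2 neighbours < 2, not yet.
  Harrow: 2 of 4 neighbours ≥ 2, panics.
  Jarrow: 1 of 5 neighbours < 2, not yet.
Round 3 — checking thresholds:
  Glade: 1 of 2 neighbours < 2, not yet.
  Jarrow: 2 of 5 neighbours ≥ 2, panics.
  Marsh: 2 of 4 neighbours < 4, not yet.
Round 4 — checking thresholds:
  Glade: 2 of 2 neighbours ≥ 2, panics.
  Marsh: 3 of 4 neighbours < 4, not yet.
  Oakham: 1 of 2 neighbours < 2, not yet.
Round 5 — no new panics; cascade stops.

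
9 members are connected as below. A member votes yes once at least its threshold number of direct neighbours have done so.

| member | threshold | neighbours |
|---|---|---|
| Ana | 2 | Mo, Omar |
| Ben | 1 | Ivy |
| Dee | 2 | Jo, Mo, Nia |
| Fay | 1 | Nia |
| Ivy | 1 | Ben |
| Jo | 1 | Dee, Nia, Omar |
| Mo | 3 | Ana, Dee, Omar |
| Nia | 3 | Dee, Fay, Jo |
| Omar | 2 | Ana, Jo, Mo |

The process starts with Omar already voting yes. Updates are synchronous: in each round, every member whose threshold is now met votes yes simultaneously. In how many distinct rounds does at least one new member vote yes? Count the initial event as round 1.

Round 1 — Omar votes yes (initial).
Round 2 — checking thresholds:
  Ana: 1 of 2 neighbours < 2, not yet.
  Jo: 1 of 3 neighbours ≥ 1, votes yes.
  Mo: 1 of 3 neighbours < 3, not yet.
Round 3 — no new yes votes; cascade stops.

2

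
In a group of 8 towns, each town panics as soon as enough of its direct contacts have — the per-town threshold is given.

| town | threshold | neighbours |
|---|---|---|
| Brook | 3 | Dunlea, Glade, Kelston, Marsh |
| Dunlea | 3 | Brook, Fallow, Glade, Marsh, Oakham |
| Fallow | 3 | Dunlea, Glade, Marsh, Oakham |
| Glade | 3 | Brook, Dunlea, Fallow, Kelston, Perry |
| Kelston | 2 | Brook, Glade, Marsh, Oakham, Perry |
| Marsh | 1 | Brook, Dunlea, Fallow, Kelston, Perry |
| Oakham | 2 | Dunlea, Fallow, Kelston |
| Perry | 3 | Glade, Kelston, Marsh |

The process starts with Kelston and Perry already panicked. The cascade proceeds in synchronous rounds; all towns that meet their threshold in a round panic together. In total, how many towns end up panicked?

Round 1 — Kelston, Perry panic (initial).
Round 2 — checking thresholds:
  Brook: 1 of 4 neighbours < 3, below threshold.
  Glade: 2 of 5 neighbours < 3, below threshold.
  Marsh: 2 of 5 neighbours ≥ 1, panics.
  Oakham: 1 of 3 neighbours < 2, below threshold.
Round 3 — no new panics; cascade stops.

3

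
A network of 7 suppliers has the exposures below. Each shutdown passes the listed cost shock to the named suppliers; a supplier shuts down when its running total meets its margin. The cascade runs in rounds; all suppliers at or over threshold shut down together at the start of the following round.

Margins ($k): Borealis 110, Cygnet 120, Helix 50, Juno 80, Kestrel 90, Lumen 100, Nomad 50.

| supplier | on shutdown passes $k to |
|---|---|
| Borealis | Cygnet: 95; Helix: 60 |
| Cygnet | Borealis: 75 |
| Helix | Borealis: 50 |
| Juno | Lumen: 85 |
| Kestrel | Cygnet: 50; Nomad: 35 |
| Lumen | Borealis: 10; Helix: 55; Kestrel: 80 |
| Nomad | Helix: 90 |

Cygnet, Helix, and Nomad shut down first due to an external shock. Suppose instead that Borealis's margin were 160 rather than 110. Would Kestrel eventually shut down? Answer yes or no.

With Borealis's margin at 160:
Round 1 — Cygnet, Helix, Nomad shut down (initial).
  Borealis: +75+50 → 125 < 160
No further shutdowns.

no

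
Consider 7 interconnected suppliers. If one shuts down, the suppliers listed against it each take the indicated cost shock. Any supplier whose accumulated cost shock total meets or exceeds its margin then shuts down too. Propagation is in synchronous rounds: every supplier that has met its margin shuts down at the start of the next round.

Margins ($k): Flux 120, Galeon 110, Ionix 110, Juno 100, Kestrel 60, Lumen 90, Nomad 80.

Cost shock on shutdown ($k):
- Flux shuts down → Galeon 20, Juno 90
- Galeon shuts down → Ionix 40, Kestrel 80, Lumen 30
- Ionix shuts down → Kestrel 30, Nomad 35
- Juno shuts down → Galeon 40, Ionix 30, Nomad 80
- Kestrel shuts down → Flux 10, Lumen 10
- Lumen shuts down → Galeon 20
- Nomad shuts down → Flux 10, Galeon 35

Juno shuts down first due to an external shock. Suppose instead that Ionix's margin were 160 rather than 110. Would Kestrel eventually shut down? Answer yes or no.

no

With Ionix's margin at 160:
Round 1 — Juno shuts down (initial).
  Galeon: +40 → 40 < 110
  Ionix: +30 → 30 < 160
  Nomad: +80 → 80 ≥ 80
Round 2 — Nomad shuts down.
  Flux: +10 → 10 < 120
  Galeon: +35 → 75 < 110
No further shutdowns.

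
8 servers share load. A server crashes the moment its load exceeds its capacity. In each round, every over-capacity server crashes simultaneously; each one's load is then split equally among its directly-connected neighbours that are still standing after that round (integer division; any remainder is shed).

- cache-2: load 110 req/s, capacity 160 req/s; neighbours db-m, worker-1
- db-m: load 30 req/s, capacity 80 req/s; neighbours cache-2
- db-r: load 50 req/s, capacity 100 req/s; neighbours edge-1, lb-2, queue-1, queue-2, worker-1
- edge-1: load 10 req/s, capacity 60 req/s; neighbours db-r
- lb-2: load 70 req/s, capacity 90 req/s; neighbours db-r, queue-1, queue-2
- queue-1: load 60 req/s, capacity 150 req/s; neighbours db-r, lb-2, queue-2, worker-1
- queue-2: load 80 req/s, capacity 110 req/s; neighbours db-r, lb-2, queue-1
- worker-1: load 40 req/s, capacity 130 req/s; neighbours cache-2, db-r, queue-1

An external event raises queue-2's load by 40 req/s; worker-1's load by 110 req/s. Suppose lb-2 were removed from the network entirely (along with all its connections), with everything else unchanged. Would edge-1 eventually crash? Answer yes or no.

With lb-2 removed:
Round 1 — queue-2 at 120 > 110; worker-1 at 150 > 130. queue-2, worker-1 crash.
  queue-2 sheds 120 req/s to db-r, queue-1: 60 each.
    db-r: 50+60 = 110 > 100
    queue-1: 60+60 = 120 ≤ 150
  worker-1 sheds 150 req/s to cache-2, db-r, queue-1: 50 each.
    cache-2: 110+50 = 160 ≤ 160
    db-r: 110+50 = 160 > 100
    queue-1: 120+50 = 170 > 150
Round 2 — db-r, queue-1 crash.
  db-r sheds 160 req/s to edge-1: 160 each.
    edge-1: 10+160 = 170 > 60
  queue-1 sheds 170 req/s: no online neighbours, lost.
Round 3 — edge-1 crashes.
  edge-1 sheds 170 req/s: no online neighbours, lost.
No further crashes.

yes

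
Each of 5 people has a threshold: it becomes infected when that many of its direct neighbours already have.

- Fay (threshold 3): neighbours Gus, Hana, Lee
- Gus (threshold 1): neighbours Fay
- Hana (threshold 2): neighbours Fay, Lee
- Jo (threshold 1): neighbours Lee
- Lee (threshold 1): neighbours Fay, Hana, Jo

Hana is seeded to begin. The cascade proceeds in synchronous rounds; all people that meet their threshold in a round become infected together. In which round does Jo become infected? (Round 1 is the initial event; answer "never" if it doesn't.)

Round 1 — Hana becomes infected (initial).
Round 2 — checking thresholds:
  Fay: 1 of 3 neighbours < 3, holds.
  Lee: 1 of 3 neighbours ≥ 1, becomes infected.
Round 3 — checking thresholds:
  Fay: 2 of 3 neighbours < 3, holds.
  Jo: 1 of 1 neighbours ≥ 1, becomes infected.
Round 4 — no new infections; cascade stops.

3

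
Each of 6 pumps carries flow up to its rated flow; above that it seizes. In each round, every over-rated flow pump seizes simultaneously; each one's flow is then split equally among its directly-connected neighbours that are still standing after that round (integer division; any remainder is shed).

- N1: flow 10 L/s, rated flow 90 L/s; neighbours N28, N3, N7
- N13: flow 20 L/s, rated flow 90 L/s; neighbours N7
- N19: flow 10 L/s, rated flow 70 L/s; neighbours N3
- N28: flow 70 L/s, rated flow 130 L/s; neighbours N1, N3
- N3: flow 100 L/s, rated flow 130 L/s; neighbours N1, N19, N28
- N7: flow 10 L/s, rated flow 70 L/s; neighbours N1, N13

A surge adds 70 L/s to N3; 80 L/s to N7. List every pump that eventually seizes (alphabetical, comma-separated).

Round 1 — N3 at 170 > 130; N7 at 90 > 70. N3, N7 seize.
  N3 sheds 170 L/s to N1, N19, N28: 56 each (2 lost).
    N1: 10+56 = 66 ≤ 90
    N19: 10+56 = 66 ≤ 70
    N28: 70+56 = 126 ≤ 130
  N7 sheds 90 L/s to N1, N13: 45 each.
    N1: 66+45 = 111 > 90
    N13: 20+45 = 65 ≤ 90
Round 2 — N1 seizes.
  N1 sheds 111 L/s to N28: 111 each.
    N28: 126+111 = 237 > 130
Round 3 — N28 seizes.
  N28 sheds 237 L/s: no online neighbours, lost.
No further seizures.

N1, N28, N3, N7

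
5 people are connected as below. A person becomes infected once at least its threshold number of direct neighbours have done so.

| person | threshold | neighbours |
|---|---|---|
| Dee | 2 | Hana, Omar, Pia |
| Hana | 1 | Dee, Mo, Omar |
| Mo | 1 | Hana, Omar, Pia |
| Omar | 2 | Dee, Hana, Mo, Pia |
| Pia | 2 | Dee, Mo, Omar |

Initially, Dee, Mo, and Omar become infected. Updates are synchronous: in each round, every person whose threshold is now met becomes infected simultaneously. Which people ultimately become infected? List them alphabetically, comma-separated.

Round 1 — Dee, Mo, Omar become infected (initial).
Round 2 — checking thresholds:
  Hana: 3 of 3 neighbours ≥ 1, becomes infected.
  Pia: 3 of 3 neighbours ≥ 2, becomes infected.
Round 3 — no new infections; cascade stops.

Dee, Hana, Mo, Omar, Pia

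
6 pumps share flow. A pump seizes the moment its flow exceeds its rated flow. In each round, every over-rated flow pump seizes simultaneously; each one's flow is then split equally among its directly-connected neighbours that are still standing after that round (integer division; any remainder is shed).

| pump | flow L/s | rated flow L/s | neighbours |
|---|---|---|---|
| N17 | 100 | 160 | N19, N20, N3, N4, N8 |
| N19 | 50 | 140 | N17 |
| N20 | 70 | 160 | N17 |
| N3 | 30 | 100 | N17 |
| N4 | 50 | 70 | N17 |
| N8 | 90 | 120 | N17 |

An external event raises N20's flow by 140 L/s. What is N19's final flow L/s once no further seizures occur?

Round 1 — N20 at 210 > 160. N20 seizes.
  N20 sheds 210 L/s to N17: 210 each.
    N17: 100+210 = 310 > 160
Round 2 — N17 seizes.
  N17 sheds 310 L/s to N19, N3, N4, N8: 77 each (2 lost).
    N19: 50+77 = 127 ≤ 140
    N3: 30+77 = 107 > 100
    N4: 50+77 = 127 > 70
    N8: 90+77 = 167 > 120
Round 3 — N3, N4, N8 seize.
  N3 sheds 107 L/s: no online neighbours, lost.
  N4 sheds 127 L/s: no online neighbours, lost.
  N8 sheds 167 L/s: no online neighbours, lost.
No further seizures.

127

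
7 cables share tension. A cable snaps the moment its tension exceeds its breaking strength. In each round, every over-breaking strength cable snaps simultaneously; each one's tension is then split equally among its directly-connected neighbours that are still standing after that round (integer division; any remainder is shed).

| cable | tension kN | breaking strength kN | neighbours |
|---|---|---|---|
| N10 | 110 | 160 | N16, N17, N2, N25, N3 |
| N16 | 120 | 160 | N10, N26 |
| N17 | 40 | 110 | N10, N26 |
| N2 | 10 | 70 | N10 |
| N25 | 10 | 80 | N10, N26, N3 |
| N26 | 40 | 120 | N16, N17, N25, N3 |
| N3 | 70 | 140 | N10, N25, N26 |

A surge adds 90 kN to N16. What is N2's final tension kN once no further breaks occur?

63

Round 1 — N16 at 210 > 160. N16 snaps.
  N16 sheds 210 kN to N10, N26: 105 each.
    N10: 110+105 = 215 > 160
    N26: 40+105 = 145 > 120
Round 2 — N10, N26 snap.
  N10 sheds 215 kN to N17, N2, N25, N3: 53 each (3 lost).
    N17: 40+53 = 93 ≤ 110
    N2: 10+53 = 63 ≤ 70
    N25: 10+53 = 63 ≤ 80
    N3: 70+53 = 123 ≤ 140
  N26 sheds 145 kN to N17, N25, N3: 48 each (1 lost).
    N17: 93+48 = 141 > 110
    N25: 63+48 = 111 > 80
    N3: 123+48 = 171 > 140
Round 3 — N17, N25, N3 snap.
  N17 sheds 141 kN: no online neighbours, lost.
  N25 sheds 111 kN: no online neighbours, lost.
  N3 sheds 171 kN: no online neighbours, lost.
No further breaks.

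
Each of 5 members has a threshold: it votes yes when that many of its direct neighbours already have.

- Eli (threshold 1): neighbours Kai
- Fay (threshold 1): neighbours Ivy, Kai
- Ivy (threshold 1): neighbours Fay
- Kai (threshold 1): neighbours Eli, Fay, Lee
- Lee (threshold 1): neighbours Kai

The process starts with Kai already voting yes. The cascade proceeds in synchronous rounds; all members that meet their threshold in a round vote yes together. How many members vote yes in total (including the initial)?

5

Round 1 — Kai votes yes (initial).
Round 2 — checking thresholds:
  Eli: 1 of 1 neighbours ≥ 1, votes yes.
  Fay: 1 of 2 neighbours ≥ 1, votes yes.
  Lee: 1 of 1 neighbours ≥ 1, votes yes.
Round 3 — checking thresholds:
  Ivy: 1 of 1 neighbours ≥ 1, votes yes.
Round 4 — no new yes votes; cascade stops.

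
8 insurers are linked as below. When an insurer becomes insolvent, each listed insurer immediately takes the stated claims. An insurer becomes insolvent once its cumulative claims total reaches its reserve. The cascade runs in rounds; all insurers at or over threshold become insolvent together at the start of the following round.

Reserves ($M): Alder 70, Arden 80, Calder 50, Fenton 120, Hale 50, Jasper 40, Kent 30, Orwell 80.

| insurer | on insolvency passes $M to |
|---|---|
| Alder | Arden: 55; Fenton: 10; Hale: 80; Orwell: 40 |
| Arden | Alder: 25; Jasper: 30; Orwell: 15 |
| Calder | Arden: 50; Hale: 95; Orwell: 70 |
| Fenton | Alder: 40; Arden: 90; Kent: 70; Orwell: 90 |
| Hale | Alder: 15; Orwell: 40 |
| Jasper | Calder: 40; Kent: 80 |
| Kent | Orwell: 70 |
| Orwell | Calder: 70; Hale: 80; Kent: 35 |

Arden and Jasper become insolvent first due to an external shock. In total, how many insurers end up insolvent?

6

Round 1 — Arden, Jasper become insolvent (initial).
  Alder: +25 → 25 < 70
  Calder: +40 → 40 < 50
  Kent: +80 → 80 ≥ 30
  Orwell: +15 → 15 < 80
Round 2 — Kent becomes insolvent.
  Orwell: +70 → 85 ≥ 80
Round 3 — Orwell becomes insolvent.
  Calder: +70 → 110 ≥ 50
  Hale: +80 → 80 ≥ 50
Round 4 — Calder, Hale become insolvent.
  Alder: +15 → 40 < 70
No further insolvencies.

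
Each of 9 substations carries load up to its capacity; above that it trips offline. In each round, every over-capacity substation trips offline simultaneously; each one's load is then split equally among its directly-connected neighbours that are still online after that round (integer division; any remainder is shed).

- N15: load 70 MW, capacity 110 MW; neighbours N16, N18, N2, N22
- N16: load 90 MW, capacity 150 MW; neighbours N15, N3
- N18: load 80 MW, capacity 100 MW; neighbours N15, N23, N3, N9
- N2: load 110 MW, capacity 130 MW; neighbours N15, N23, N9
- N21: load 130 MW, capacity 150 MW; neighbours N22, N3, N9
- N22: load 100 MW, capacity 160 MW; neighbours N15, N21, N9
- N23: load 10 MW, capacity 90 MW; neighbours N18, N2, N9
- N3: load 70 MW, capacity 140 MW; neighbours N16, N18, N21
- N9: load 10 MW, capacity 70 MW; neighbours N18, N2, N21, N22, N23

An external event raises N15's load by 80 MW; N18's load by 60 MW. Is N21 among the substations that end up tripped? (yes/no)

yes

Round 1 — N15 at 150 > 110; N18 at 140 > 100. N15, N18 trip offline.
  N15 sheds 150 MW to N16, N2, N22: 50 each.
    N16: 90+50 = 140 ≤ 150
    N2: 110+50 = 160 > 130
    N22: 100+50 = 150 ≤ 160
  N18 sheds 140 MW to N23, N3, N9: 46 each (2 lost).
    N23: 10+46 = 56 ≤ 90
    N3: 70+46 = 116 ≤ 140
    N9: 10+46 = 56 ≤ 70
Round 2 — N2 trips offline.
  N2 sheds 160 MW to N23, N9: 80 each.
    N23: 56+80 = 136 > 90
    N9: 56+80 = 136 > 70
Round 3 — N23, N9 trip offline.
  N23 sheds 136 MW: no online neighbours, lost.
  N9 sheds 136 MW to N21, N22: 68 each.
    N21: 130+68 = 198 > 150
    N22: 150+68 = 218 > 160
Round 4 — N21, N22 trip offline.
  N21 sheds 198 MW to N3: 198 each.
    N3: 116+198 = 314 > 140
  N22 sheds 218 MW: no online neighbours, lost.
Round 5 — N3 trips offline.
  N3 sheds 314 MW to N16: 314 each.
    N16: 140+314 = 454 > 150
Round 6 — N16 trips offline.
  N16 sheds 454 MW: no online neighbours, lost.
No further trips.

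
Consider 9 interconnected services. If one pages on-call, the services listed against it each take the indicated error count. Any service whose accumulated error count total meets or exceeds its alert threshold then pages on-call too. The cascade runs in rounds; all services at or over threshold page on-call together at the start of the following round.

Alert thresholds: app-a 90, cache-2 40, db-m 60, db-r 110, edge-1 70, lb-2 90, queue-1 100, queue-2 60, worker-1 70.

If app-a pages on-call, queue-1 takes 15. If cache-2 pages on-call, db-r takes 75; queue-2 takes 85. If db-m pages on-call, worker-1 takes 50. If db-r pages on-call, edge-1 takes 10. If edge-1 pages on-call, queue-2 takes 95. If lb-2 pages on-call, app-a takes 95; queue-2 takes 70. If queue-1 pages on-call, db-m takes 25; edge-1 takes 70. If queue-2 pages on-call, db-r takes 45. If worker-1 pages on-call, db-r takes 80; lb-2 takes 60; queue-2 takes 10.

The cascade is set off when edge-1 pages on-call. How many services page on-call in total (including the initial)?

Round 1 — edge-1 pages on-call (initial).
  queue-2: +95 → 95 ≥ 60
Round 2 — queue-2 pages on-call.
  db-r: +45 → 45 < 110
No further pages.

2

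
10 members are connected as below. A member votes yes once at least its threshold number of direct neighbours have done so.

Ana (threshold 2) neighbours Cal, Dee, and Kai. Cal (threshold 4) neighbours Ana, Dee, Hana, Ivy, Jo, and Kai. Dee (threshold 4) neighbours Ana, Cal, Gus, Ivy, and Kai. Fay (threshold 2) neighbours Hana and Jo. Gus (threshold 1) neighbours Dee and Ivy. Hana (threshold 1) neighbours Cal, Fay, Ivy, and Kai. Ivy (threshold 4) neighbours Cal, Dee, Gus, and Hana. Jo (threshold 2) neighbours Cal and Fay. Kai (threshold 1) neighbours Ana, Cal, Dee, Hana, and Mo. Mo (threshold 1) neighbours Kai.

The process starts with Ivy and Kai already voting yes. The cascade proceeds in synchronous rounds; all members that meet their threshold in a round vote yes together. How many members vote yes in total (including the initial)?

5

Round 1 — Ivy, Kai vote yes (initial).
Round 2 — checking thresholds:
  Ana: 1 of 3 neighbours < 2, not yet.
  Cal: 2 of 6 neighbours < 4, not yet.
  Dee: 2 of 5 neighbours < 4, not yet.
  Gus: 1 of 2 neighbours ≥ 1, votes yes.
  Hana: 2 of 4 neighbours ≥ 1, votes yes.
  Mo: 1 of 1 neighbours ≥ 1, votes yes.
Round 3 — no new yes votes; cascade stops.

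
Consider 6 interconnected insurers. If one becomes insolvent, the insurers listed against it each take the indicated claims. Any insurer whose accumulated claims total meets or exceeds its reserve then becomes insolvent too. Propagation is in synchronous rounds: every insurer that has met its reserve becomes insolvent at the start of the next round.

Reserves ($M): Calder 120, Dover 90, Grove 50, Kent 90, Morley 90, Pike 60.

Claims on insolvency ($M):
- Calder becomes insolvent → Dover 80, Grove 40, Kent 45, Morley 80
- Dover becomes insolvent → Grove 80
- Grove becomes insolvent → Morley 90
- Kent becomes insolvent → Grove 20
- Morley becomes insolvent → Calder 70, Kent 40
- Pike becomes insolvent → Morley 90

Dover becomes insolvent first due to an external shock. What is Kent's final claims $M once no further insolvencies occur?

Round 1 — Dover becomes insolvent (initial).
  Grove: +80 → 80 ≥ 50
Round 2 — Grove becomes insolvent.
  Morley: +90 → 90 ≥ 90
Round 3 — Morley becomes insolvent.
  Calder: +70 → 70 < 120
  Kent: +40 → 40 < 90
No further insolvencies.

40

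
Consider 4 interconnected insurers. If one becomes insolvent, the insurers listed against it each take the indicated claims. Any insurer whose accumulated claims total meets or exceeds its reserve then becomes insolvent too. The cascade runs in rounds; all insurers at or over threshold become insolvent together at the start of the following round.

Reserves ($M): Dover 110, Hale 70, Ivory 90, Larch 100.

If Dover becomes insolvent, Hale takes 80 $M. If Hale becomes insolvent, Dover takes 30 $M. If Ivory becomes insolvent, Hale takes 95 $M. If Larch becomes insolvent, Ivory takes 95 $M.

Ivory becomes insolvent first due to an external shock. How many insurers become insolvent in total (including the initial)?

2

Round 1 — Ivory becomes insolvent (initial).
  Hale: +95 → 95 ≥ 70
Round 2 — Hale becomes insolvent.
  Dover: +30 → 30 < 110
No further insolvencies.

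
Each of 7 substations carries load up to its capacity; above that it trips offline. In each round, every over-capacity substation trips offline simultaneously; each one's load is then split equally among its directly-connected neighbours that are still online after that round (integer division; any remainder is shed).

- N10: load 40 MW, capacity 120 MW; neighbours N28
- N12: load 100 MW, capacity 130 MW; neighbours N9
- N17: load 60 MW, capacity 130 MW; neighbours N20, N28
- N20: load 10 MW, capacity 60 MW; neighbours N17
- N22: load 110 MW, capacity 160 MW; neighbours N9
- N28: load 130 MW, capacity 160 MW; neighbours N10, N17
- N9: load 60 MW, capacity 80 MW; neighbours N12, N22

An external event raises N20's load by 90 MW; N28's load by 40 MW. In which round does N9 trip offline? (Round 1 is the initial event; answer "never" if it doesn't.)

Round 1 — N20 at 100 > 60; N28 at 170 > 160. N20, N28 trip offline.
  N20 sheds 100 MW to N17: 100 each.
    N17: 60+100 = 160 > 130
  N28 sheds 170 MW to N10, N17: 85 each.
    N10: 40+85 = 125 > 120
    N17: 160+85 = 245 > 130
Round 2 — N10, N17 trip offline.
  N10 sheds 125 MW: no online neighbours, lost.
  N17 sheds 245 MW: no online neighbours, lost.
No further trips.

never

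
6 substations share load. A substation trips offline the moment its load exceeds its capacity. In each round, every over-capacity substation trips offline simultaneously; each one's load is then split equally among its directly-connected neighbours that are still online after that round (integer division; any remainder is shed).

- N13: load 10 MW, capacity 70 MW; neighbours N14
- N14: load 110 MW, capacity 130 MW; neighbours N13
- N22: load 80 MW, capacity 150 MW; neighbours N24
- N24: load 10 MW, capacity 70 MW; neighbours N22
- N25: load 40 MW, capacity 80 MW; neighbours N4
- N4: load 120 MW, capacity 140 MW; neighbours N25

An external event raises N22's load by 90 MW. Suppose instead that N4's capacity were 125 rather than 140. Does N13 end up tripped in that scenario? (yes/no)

no

With N4's capacity at 125:
Round 1 — N22 at 170 > 150. N22 trips offline.
  N22 sheds 170 MW to N24: 170 each.
    N24: 10+170 = 180 > 70
Round 2 — N24 trips offline.
  N24 sheds 180 MW: no online neighbours, lost.
No further trips.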